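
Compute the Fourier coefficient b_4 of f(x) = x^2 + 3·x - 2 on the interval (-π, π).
b_4 = (1/π) ∫_{-π}^{π} f(x)·sin(4x) dx.
Evaluate the integral (use parity and integration by parts as needed): b_4 = -3/2.

Final answer: -3/2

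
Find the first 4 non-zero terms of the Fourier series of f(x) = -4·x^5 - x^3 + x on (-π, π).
(-946 - 8·π^4 + 158·π^2)·sin(x) + (-19·π^2 + 55/2 + 4·π^4)·sin(2·x) + (-8·π^4/3 - 230/81 + 142·π^2/27)·sin(3·x) + (-2·π^2 + 1/4 + 2·π^4)·sin(4·x)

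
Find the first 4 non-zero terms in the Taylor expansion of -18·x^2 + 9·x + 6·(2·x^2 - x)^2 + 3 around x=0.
-24·x^3 - 12·x^2 + 9·x + 3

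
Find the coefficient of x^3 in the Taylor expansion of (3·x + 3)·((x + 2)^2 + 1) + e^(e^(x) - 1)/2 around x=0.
Expand to order 3: (3·x + 3)·((x + 2)^2 + 1) + e^(e^(x) - 1)/2 = 41·x^3/12 + 31·x^2/2 + 55·x/2 + 31/2 + O(x^4).
The coefficient of x^3 is 41/12.

Final answer: 41/12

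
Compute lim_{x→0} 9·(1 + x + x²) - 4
Direct substitution at x = 0 gives 5.

Final answer: 5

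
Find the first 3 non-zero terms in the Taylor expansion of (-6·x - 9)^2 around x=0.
36·x^2 + 108·x + 81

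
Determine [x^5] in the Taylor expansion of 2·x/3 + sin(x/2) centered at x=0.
Expand to order 5: 2·x/3 + sin(x/2) = x^5/3840 - x^3/48 + 7·x/6 + O(x^6).
The coefficient of x^5 is 1/3840.

Final answer: 1/3840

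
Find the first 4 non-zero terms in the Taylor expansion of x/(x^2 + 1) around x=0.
-x^7 + x^5 - x^3 + x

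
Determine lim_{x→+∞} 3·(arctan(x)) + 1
Evaluate the dominant behaviour as x → +∞; each term tends to a finite value or vanishes.
Limit = 1 + 3·π/2.

Final answer: 1 + 3·π/2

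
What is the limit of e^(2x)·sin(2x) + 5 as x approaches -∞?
Evaluate the dominant behaviour as x → -∞; each term tends to a finite value or vanishes.
Limit = 5.

Final answer: 5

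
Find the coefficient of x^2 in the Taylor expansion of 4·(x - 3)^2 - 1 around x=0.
Expand to order 2: 4·(x - 3)^2 - 1 = 4·x^2 - 24·x + 35 + O(x^3).
The coefficient of x^2 is 4.

Final answer: 4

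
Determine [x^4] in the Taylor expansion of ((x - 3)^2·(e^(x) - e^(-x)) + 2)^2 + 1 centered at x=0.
Expand to order 4: ((x - 3)^2·(e^(x) - e^(-x)) + 2)^2 + 1 = 316·x^4 - 412·x^3 + 276·x^2 + 72·x + 5 + O(x^5).
The coefficient of x^4 is 316.

Final answer: 316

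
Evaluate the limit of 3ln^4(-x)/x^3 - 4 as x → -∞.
The quotient is an ∞/∞ indeterminate form as x → -∞.
Compare growth rates of the dominant terms (exponentials ≫ polynomials ≫ logarithms), or apply L'Hôpital's rule; the quotient → 0.
Adding the constant: 0 - 4 = -4. Limit = -4.

Final answer: -4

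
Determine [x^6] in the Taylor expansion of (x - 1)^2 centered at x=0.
Expand to order 6: (x - 1)^2 = x^2 - 2·x + 1 + O(x^7).
The coefficient of x^6 is 0.

Final answer: 0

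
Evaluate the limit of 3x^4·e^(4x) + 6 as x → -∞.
The product is a 0·∞ indeterminate form at x → -∞.
Rewrite the product as 3x^4 / e^(-4x) (an ∞/∞ form) and apply L'Hôpital, or use the standard hierarchy e^(4|x|) ≫ |x^4| as x → -∞.
The indeterminate product → 0, so the limit = 6.

Final answer: 6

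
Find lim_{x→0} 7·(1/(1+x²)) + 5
Direct substitution at x = 0 gives 12.

Final answer: 12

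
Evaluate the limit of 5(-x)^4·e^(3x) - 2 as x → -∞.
The product is a 0·∞ indeterminate form at x → -∞.
Rewrite the product as 5(-x)^4 / e^(-3x) (an ∞/∞ form) and apply L'Hôpital, or use the standard hierarchy e^(3|x|) ≫ |(-x)^4| as x → -∞.
The indeterminate product → 0, so the limit = -2.

Final answer: -2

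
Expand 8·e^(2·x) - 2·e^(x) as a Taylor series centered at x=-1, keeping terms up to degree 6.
(8 - 2·e)·e^(-2) + (16 - 2·e)·e^(-2)·(x + 1) + (16 - e)·e^(-2)·(x + 1)^2 + (32 - e)·e^(-2)·(x + 1)^3/3 + (64 - e)·e^(-2)·(x + 1)^4/12 + (128 - e)·e^(-2)·(x + 1)^5/60 + (256 - e)·e^(-2)·(x + 1)^6/360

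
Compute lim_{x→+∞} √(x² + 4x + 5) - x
This is an ∞ − ∞ indeterminate form.
Multiply and divide by the conjugate √(x²+4x + 5) + x; the x² terms cancel, leaving (4x + 5)/(√(x²+4x + 5)+x) → 4/2 = 2.
Limit = 2.

Final answer: 2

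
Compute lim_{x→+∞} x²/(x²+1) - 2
Evaluate the dominant behaviour as x → +∞; each term tends to a finite value or vanishes.
Limit = -1.

Final answer: -1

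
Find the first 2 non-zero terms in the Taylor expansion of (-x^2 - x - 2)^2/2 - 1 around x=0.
2·x + 1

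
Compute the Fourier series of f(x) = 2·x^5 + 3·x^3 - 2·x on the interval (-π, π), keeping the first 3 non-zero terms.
(-74·π^2 + 4·π^4 + 440)·sin(x) + (-2·π^4 - 17/2 + 7·π^2)·sin(2·x) + (-26·π^2/27 - 56/81 + 4·π^4/3)·sin(3·x)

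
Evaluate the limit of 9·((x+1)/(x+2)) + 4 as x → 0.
Direct substitution at x = 0 gives 17/2.

Final answer: 17/2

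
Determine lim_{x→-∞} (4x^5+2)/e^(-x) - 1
The quotient is an ∞/∞ indeterminate form as x → -∞.
Compare growth rates of the dominant terms (exponentials ≫ polynomials ≫ logarithms), or apply L'Hôpital's rule; the quotient → 0.
Adding the constant: 0 - 1 = -1. Limit = -1.

Final answer: -1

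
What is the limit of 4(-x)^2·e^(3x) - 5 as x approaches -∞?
The product is a 0·∞ indeterminate form at x → -∞.
Rewrite the product as 4(-x)^2 / e^(-3x) (an ∞/∞ form) and apply L'Hôpital, or use the standard hierarchy e^(3|x|) ≫ |(-x)^2| as x → -∞.
The indeterminate product → 0, so the limit = -5.

Final answer: -5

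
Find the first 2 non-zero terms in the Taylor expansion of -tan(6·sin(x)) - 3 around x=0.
-6·x - 3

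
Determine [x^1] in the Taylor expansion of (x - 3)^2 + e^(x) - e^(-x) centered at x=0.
Expand to order 1: (x - 3)^2 + e^(x) - e^(-x) = 9 - 4·x + O(x^2).
The coefficient of x^1 is -4.

Final answer: -4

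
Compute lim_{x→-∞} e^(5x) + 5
Evaluate the dominant behaviour as x → -∞; each term tends to a finite value or vanishes.
Limit = 5.

Final answer: 5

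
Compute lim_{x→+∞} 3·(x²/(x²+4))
Evaluate the dominant behaviour as x → +∞; each term tends to a finite value or vanishes.
Limit = 3.

Final answer: 3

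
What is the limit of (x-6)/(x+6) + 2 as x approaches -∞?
Evaluate the dominant behaviour as x → -∞; each term tends to a finite value or vanishes.
Limit = 3.

Final answer: 3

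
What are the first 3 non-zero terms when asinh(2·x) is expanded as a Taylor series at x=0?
12·x^5/5 - 4·x^3/3 + 2·x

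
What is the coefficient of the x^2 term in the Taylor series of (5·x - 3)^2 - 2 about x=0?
Expand to order 2: (5·x - 3)^2 - 2 = 25·x^2 - 30·x + 7 + O(x^3).
The coefficient of x^2 is 25.

Final answer: 25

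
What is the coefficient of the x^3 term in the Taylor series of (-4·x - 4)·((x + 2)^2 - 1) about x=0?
Expand to order 3: (-4·x - 4)·((x + 2)^2 - 1) = -4·x^3 - 20·x^2 - 28·x - 12 + O(x^4).
The coefficient of x^3 is -4.

Final answer: -4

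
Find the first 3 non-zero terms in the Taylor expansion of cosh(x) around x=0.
x^4/24 + x^2/2 + 1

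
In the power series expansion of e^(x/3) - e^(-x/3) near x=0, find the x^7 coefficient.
Expand to order 7: e^(x/3) - e^(-x/3) = x^7/5511240 + x^5/14580 + x^3/81 + 2·x/3 + O(x^8).
The coefficient of x^7 is 1/5511240.

Final answer: 1/5511240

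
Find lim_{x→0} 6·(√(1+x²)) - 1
Direct substitution at x = 0 gives 5.

Final answer: 5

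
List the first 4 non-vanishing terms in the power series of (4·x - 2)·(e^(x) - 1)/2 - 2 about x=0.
5·x^3/6 + 3·x^2/2 - x - 2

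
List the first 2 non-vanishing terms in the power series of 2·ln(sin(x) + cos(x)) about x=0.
-2·x^2 + 2·x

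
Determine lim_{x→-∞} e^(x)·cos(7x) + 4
Evaluate the dominant behaviour as x → -∞; each term tends to a finite value or vanishes.
Limit = 4.

Final answer: 4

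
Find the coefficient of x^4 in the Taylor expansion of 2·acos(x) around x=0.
Expand to order 4: 2·acos(x) = -x^3/3 - 2·x + π + O(x^5).
The coefficient of x^4 is 0.

Final answer: 0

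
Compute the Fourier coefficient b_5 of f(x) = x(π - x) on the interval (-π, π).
b_5 = (1/π) ∫_{-π}^{π} f(x)·sin(5x) dx.
Evaluate the integral (use parity and integration by parts as needed): b_5 = 2·π/5.

Final answer: 2·π/5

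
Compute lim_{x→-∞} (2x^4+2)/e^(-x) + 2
The quotient is an ∞/∞ indeterminate form as x → -∞.
Compare growth rates of the dominant terms (exponentials ≫ polynomials ≫ logarithms), or apply L'Hôpital's rule; the quotient → 0.
Adding the constant: 0 + 2 = 2. Limit = 2.

Final answer: 2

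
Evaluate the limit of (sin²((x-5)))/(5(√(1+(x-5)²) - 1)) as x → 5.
Both numerator and denominator → 0 as x → 5; this is a 0/0 indeterminate form.
Expand each to leading order near x = 5: numerator ~ (x - 5)^2, denominator ~ 5·(x - 5)^2/2.
The limit of the ratio is 2/5.

Final answer: 2/5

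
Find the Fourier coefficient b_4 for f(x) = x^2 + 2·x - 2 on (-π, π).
b_4 = (1/π) ∫_{-π}^{π} f(x)·sin(4x) dx.
Evaluate the integral (use parity and integration by parts as needed): b_4 = -1.

Final answer: -1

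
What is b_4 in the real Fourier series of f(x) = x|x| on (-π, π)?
b_4 = (1/π) ∫_{-π}^{π} f(x)·sin(4x) dx.
Evaluate the integral (use parity and integration by parts as needed): b_4 = -π/2.

Final answer: -π/2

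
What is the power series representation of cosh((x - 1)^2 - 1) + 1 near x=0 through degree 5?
-4·x^5/3 + 7·x^4/6 - 2·x^3 + 2·x^2 + 2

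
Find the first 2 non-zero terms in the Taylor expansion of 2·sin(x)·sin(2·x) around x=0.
-10·x^4/3 + 4·x^2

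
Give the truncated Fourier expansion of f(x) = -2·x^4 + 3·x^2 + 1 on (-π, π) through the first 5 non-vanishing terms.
(-108 + 16·π^2)·cos(x) + (9 - 4·π^2)·cos(2·x) + (-68/27 + 16·π^2/9)·cos(3·x) + (9/8 - π^2)·cos(4·x) - 2·π^4/5 + 1 + π^2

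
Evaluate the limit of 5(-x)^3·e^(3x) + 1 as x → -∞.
The product is a 0·∞ indeterminate form at x → -∞.
Rewrite the product as 5(-x)^3 / e^(-3x) (an ∞/∞ form) and apply L'Hôpital, or use the standard hierarchy e^(3|x|) ≫ |(-x)^3| as x → -∞.
The indeterminate product → 0, so the limit = 1.

Final answer: 1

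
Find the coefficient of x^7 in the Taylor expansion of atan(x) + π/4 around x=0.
Expand to order 7: atan(x) + π/4 = -x^7/7 + x^5/5 - x^3/3 + x + π/4 + O(x^8).
The coefficient of x^7 is -1/7.

Final answer: -1/7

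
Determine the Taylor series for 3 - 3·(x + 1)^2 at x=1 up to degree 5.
-9 - 12·(x - 1) - 3·(x - 1)^2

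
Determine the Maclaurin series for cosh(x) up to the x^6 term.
x^6/720 + x^4/24 + x^2/2 + 1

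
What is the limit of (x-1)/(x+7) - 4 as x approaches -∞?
Evaluate the dominant behaviour as x → -∞; each term tends to a finite value or vanishes.
Limit = -3.

Final answer: -3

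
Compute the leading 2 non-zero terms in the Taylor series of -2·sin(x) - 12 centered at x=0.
-2·x - 12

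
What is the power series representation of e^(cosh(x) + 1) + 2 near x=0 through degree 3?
x^2·e^(2)/2 + 2 + e^(2)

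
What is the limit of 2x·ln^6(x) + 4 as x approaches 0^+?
The product is a 0·∞ indeterminate form at x → 0⁺.
Rewrite the product as 2·ln^6(x) / x^(-1) and apply L'Hôpital, or use the standard hierarchy x^(-1) ≫ |ln x|^6 as x → 0⁺.
The indeterminate product → 0, so the limit = 4.

Final answer: 4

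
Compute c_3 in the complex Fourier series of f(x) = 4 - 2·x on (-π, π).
Compute the real Fourier coefficients first: a_3 = 0, b_3 = -4/3.
Then c_3 = (a_3 − i·b_3)/2 = 2·i/3.

Final answer: 2·i/3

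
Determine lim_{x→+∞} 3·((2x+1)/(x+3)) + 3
Evaluate the dominant behaviour as x → +∞; each term tends to a finite value or vanishes.
Limit = 9.

Final answer: 9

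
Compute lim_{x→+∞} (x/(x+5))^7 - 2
As x → +∞: x/(x+5) = 1/(1 + 5/x) → 1, and the 7th power of a limit-1 base also → 1; with the additive constant, 1 - 2 = -1.
Limit = -1.

Final answer: -1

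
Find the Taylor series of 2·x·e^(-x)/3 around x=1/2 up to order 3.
e^(-1/2)/3 + e^(-1/2)·(x - 1/2)/3 - e^(-1/2)·(x - 1/2)^2/2 + 5·e^(-1/2)·(x - 1/2)^3/18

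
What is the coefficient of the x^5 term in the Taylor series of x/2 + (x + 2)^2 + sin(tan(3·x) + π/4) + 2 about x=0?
Expand to order 5: x/2 + (x + 2)^2 + sin(tan(3·x) + π/4) + 2 = -243·√(2)·x^5/80 - 189·√(2)·x^4/16 + 9·√(2)·x^3/4 + x^2·(1 - 9·√(2)/4) + x·(3·√(2)/2 + 9/2) + √(2)/2 + 6 + O(x^6).
The coefficient of x^5 is -243·√(2)/80.

Final answer: -243·√(2)/80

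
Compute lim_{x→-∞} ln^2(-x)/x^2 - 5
The quotient is an ∞/∞ indeterminate form as x → -∞.
Compare growth rates of the dominant terms (exponentials ≫ polynomials ≫ logarithms), or apply L'Hôpital's rule; the quotient → 0.
Adding the constant: 0 - 5 = -5. Limit = -5.

Final answer: -5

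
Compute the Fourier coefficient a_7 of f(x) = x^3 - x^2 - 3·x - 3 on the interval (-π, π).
a_7 = (1/π) ∫_{-π}^{π} f(x)·cos(7x) dx.
Evaluate the integral (use parity and integration by parts as needed): a_7 = 4/49.

Final answer: 4/49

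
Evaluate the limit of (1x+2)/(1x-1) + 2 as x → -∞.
Evaluate the dominant behaviour as x → -∞; each term tends to a finite value or vanishes.
Limit = 3.

Final answer: 3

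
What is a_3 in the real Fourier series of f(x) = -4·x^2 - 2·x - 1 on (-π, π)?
a_3 = (1/π) ∫_{-π}^{π} f(x)·cos(3x) dx.
Evaluate the integral (use parity and integration by parts as needed): a_3 = 16/9.

Final answer: 16/9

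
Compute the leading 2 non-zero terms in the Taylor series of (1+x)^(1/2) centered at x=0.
x/2 + 1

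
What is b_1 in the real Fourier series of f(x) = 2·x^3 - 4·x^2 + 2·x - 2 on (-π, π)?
b_1 = (1/π) ∫_{-π}^{π} f(x)·sin(1x) dx.
Evaluate the integral (use parity and integration by parts as needed): b_1 = -20 + 4·π^2.

Final answer: -20 + 4·π^2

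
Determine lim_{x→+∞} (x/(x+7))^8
As x → +∞: x/(x+7) = 1/(1 + 7/x) → 1, and the 8th power of a limit-1 base also → 1.
Limit = 1.

Final answer: 1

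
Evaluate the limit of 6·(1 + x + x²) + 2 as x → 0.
Direct substitution at x = 0 gives 8.

Final answer: 8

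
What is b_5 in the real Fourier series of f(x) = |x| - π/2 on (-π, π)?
b_5 = (1/π) ∫_{-π}^{π} f(x)·sin(5x) dx.
Evaluate the integral (use parity and integration by parts as needed): b_5 = 0.

Final answer: 0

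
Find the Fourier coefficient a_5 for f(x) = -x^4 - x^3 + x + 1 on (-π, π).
a_5 = (1/π) ∫_{-π}^{π} f(x)·cos(5x) dx.
Evaluate the integral (use parity and integration by parts as needed): a_5 = -48/625 + 8·π^2/25.

Final answer: -48/625 + 8·π^2/25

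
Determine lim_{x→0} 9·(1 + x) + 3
Direct substitution at x = 0 gives 12.

Final answer: 12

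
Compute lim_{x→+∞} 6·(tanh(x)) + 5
Evaluate the dominant behaviour as x → +∞; each term tends to a finite value or vanishes.
Limit = 11.

Final answer: 11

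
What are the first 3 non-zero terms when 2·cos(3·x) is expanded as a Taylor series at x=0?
27·x^4/4 - 9·x^2 + 2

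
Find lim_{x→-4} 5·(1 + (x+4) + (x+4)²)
Direct substitution at x = -4 gives 5.

Final answer: 5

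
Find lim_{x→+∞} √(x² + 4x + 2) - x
This is an ∞ − ∞ indeterminate form.
Multiply and divide by the conjugate √(x²+4x + 2) + x; the x² terms cancel, leaving (4x + 2)/(√(x²+4x + 2)+x) → 4/2 = 2.
Limit = 2.

Final answer: 2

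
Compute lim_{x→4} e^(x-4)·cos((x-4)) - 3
Direct substitution at x = 4 gives -2.

Final answer: -2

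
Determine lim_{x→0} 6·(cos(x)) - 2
Direct substitution at x = 0 gives 4.

Final answer: 4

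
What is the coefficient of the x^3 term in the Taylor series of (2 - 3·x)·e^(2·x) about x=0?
Expand to order 3: (2 - 3·x)·e^(2·x) = -10·x^3/3 - 2·x^2 + x + 2 + O(x^4).
The coefficient of x^3 is -10/3.

Final answer: -10/3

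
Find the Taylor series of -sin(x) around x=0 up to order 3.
x^3/6 - x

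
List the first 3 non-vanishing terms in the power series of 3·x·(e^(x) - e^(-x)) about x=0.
x^6/20 + x^4 + 6·x^2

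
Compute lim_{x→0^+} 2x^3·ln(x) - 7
The product is a 0·∞ indeterminate form at x → 0⁺.
Rewrite the product as 2·ln(x) / x^(-3) and apply L'Hôpital, or use the standard hierarchy x^(-3) ≫ |ln x| as x → 0⁺.
The indeterminate product → 0, so the limit = -7.

Final answer: -7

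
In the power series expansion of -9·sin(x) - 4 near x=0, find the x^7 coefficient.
Expand to order 7: -9·sin(x) - 4 = x^7/560 - 3·x^5/40 + 3·x^3/2 - 9·x - 4 + O(x^8).
The coefficient of x^7 is 1/560.

Final answer: 1/560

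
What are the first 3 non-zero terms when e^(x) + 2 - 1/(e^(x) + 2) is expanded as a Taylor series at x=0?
14·x^2/27 + 10·x/9 + 8/3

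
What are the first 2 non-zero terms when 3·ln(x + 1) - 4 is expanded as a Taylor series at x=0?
3·x - 4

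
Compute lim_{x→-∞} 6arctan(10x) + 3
Evaluate the dominant behaviour as x → -∞; each term tends to a finite value or vanishes.
Limit = 3 - 3·π.

Final answer: 3 - 3·π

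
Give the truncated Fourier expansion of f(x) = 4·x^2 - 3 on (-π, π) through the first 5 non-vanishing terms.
-16·cos(x) + 4·cos(2·x) - 16·cos(3·x)/9 + cos(4·x) - 3 + 4·π^2/3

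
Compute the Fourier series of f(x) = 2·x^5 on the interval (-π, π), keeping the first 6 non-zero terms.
(-80·π^2 + 4·π^4 + 480)·sin(x) + (-2·π^4 - 15 + 10·π^2)·sin(2·x) + (-80·π^2/27 + 160/81 + 4·π^4/3)·sin(3·x) + (-π^4 - 15/32 + 5·π^2/4)·sin(4·x) + (-16·π^2/25 + 96/625 + 4·π^4/5)·sin(5·x) + (-2·π^4/3 - 5/81 + 10·π^2/27)·sin(6·x)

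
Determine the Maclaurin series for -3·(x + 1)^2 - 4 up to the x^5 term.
-3·x^2 - 6·x - 7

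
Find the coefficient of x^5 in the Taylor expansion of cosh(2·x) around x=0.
Expand to order 5: cosh(2·x) = 2·x^4/3 + 2·x^2 + 1 + O(x^6).
The coefficient of x^5 is 0.

Final answer: 0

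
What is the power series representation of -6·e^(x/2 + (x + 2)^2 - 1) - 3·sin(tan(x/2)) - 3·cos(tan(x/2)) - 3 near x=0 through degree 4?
x^4·(7/128 - 10641·e^(3)/64) + x^3·(-945·e^(3)/8 - 1/16) + x^2·(3/8 - 267·e^(3)/4) + x·(-27·e^(3) - 3/2) - 6·e^(3) - 6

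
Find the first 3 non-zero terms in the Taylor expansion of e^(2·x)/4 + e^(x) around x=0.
x^2 + 3·x/2 + 5/4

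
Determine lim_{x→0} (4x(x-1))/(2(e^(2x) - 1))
Both numerator and denominator → 0 as x → 0; this is a 0/0 indeterminate form.
Expand each to leading order near x = 0: numerator ~ -4·x, denominator ~ 4·x.
The limit of the ratio is -1.

Final answer: -1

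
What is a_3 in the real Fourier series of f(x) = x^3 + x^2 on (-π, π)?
a_3 = (1/π) ∫_{-π}^{π} f(x)·cos(3x) dx.
Evaluate the integral (use parity and integration by parts as needed): a_3 = -4/9.

Final answer: -4/9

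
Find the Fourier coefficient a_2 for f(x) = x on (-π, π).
a_2 = (1/π) ∫_{-π}^{π} f(x)·cos(2x) dx.
Evaluate the integral (use parity and integration by parts as needed): a_2 = 0.

Final answer: 0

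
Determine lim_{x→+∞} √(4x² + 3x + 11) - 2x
As x → +∞: multiply by the conjugate to get (3x+11)/(√(4x²+3x+11)+2x); the denominator ~ 4x, so the limit is 3/4.
Limit = 3/4.

Final answer: 3/4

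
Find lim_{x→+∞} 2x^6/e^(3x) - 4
The quotient is an ∞/∞ indeterminate form as x → +∞.
The exponential denominator e^(3x) dominates the polynomial numerator (e^x ≫ x^6 as x → ∞), so the quotient → 0.
Adding the constant: 0 - 4 = -4. Limit = -4.

Final answer: -4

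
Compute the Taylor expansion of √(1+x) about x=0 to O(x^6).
7·x^5/256 - 5·x^4/128 + x^3/16 - x^2/8 + x/2 + 1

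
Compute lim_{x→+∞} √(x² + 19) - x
This is an ∞ − ∞ indeterminate form.
Multiply and divide by the conjugate √(x²+19) + x; the x² terms cancel, leaving 19/(√(x²+19)+x) → 0.
Limit = 0.

Final answer: 0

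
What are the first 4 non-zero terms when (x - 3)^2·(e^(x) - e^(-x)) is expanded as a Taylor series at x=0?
-2·x^4 + 5·x^3 - 12·x^2 + 18·x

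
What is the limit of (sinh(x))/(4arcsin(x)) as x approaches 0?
Both numerator and denominator → 0 as x → 0; this is a 0/0 indeterminate form.
Expand each to leading order near x = 0: numerator ~ x, denominator ~ 4·x.
The limit of the ratio is 1/4.

Final answer: 1/4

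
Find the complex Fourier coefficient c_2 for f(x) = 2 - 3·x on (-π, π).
Compute the real Fourier coefficients first: a_2 = 0, b_2 = 3.
Then c_2 = (a_2 − i·b_2)/2 = -3·i/2.

Final answer: -3·i/2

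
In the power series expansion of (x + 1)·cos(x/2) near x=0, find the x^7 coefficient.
Expand to order 7: (x + 1)·cos(x/2) = -x^7/46080 - x^6/46080 + x^5/384 + x^4/384 - x^3/8 - x^2/8 + x + 1 + O(x^8).
The coefficient of x^7 is -1/46080.

Final answer: -1/46080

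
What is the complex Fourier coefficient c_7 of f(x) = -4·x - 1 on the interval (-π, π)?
Compute the real Fourier coefficients first: a_7 = 0, b_7 = -8/7.
Then c_7 = (a_7 − i·b_7)/2 = 4·i/7.

Final answer: 4·i/7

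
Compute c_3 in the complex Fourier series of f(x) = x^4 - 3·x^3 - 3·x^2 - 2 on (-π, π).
Compute the real Fourier coefficients first: a_3 = 52/27 - 8·π^2/9, b_3 = 4/3 - 2·π^2.
Then c_3 = (a_3 − i·b_3)/2 = -4·π^2/9 + 26/27 - 2·i/3 + i·π^2.

Final answer: -4·π^2/9 + 26/27 - 2·i/3 + i·π^2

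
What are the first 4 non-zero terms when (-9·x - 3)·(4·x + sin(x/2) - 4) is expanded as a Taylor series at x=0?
x^3/16 - 81·x^2/2 + 45·x/2 + 12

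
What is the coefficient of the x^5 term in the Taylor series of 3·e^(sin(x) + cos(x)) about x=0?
Expand to order 5: 3·e^(sin(x) + cos(x)) = 3·e·x^5/10 - 5·e·x^4/8 - 3·e·x^3/2 + 3·e·x + 3·e + O(x^6).
The coefficient of x^5 is 3·e/10.

Final answer: 3·e/10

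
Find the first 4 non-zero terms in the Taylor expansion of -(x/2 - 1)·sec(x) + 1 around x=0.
-x^3/4 + x^2/2 - x/2 + 2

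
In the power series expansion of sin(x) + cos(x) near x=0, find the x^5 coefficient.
Expand to order 5: sin(x) + cos(x) = x^5/120 + x^4/24 - x^3/6 - x^2/2 + x + 1 + O(x^6).
The coefficient of x^5 is 1/120.

Final answer: 1/120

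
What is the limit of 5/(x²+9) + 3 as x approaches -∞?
Evaluate the dominant behaviour as x → -∞; each term tends to a finite value or vanishes.
Limit = 3.

Final answer: 3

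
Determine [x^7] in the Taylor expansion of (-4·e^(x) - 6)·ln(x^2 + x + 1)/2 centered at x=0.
Expand to order 7: (-4·e^(x) - 6)·ln(x^2 + x + 1)/2 = -361·x^7/1260 + 85·x^6/72 - 13·x^5/12 - 3·x^4/4 + 4·x^3/3 - 9·x^2/2 - 5·x + O(x^8).
The coefficient of x^7 is -361/1260.

Final answer: -361/1260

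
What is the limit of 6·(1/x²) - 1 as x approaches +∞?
Evaluate the dominant behaviour as x → +∞; each term tends to a finite value or vanishes.
Limit = -1.

Final answer: -1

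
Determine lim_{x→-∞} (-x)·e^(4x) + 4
The product is a 0·∞ indeterminate form at x → -∞.
Rewrite the product as (-x) / e^(-4x) (an ∞/∞ form) and apply L'Hôpital, or use the standard hierarchy e^(4|x|) ≫ |(-x)| as x → -∞.
The indeterminate product → 0, so the limit = 4.

Final answer: 4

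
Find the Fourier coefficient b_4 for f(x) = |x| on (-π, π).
b_4 = (1/π) ∫_{-π}^{π} f(x)·sin(4x) dx.
Evaluate the integral (use parity and integration by parts as needed): b_4 = 0.

Final answer: 0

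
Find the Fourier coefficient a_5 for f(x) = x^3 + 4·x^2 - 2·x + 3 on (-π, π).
a_5 = (1/π) ∫_{-π}^{π} f(x)·cos(5x) dx.
Evaluate the integral (use parity and integration by parts as needed): a_5 = -16/25.

Final answer: -16/25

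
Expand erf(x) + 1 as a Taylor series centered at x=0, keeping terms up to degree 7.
-x^7/(21·√(π)) + x^5/(5·√(π)) - 2·x^3/(3·√(π)) + 2·x/√(π) + 1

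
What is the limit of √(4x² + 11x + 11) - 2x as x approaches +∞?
As x → +∞: multiply by the conjugate to get (11x+11)/(√(4x²+11x+11)+2x); the denominator ~ 4x, so the limit is 11/4.
Limit = 11/4.

Final answer: 11/4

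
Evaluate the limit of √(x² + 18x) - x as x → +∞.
This is an ∞ − ∞ indeterminate form.
Multiply and divide by the conjugate √(x²+18x) + x; the x² terms cancel, leaving (18x)/(√(x²+18x)+x) → 18/2 = 9.
Limit = 9.

Final answer: 9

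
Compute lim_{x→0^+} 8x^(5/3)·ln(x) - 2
The product is a 0·∞ indeterminate form at x → 0⁺.
Rewrite the product as 8·ln(x) / x^(-5/3) and apply L'Hôpital, or use the standard hierarchy x^(-5/3) ≫ |ln x| as x → 0⁺.
The indeterminate product → 0, so the limit = -2.

Final answer: -2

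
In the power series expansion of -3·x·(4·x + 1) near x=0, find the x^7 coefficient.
Expand to order 7: -3·x·(4·x + 1) = -12·x^2 - 3·x + O(x^8).
The coefficient of x^7 is 0.

Final answer: 0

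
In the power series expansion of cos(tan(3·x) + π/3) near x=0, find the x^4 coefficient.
Expand to order 4: cos(tan(3·x) + π/3) = -189·x^4/16 - 9·√(3)·x^3/4 - 9·x^2/4 - 3·√(3)·x/2 + 1/2 + O(x^5).
The coefficient of x^4 is -189/16.

Final answer: -189/16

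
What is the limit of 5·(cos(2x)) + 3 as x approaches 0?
Direct substitution at x = 0 gives 8.

Final answer: 8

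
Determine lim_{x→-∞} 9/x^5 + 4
Evaluate the dominant behaviour as x → -∞; each term tends to a finite value or vanishes.
Limit = 4.

Final answer: 4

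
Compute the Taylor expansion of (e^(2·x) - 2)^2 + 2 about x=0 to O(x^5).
8·x^4 + 16·x^3/3 - 4·x + 3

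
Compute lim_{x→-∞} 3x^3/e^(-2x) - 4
The quotient is an ∞/∞ indeterminate form as x → -∞.
Compare growth rates of the dominant terms (exponentials ≫ polynomials ≫ logarithms), or apply L'Hôpital's rule; the quotient → 0.
Adding the constant: 0 - 4 = -4. Limit = -4.

Final answer: -4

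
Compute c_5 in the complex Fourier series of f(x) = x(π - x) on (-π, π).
Compute the real Fourier coefficients first: a_5 = 4/25, b_5 = 2·π/5.
Then c_5 = (a_5 − i·b_5)/2 = 2/25 - i·π/5.

Final answer: 2/25 - i·π/5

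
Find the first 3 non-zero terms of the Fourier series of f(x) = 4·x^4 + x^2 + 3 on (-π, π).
(188 - 32·π^2)·cos(x) + (-11 + 8·π^2)·cos(2·x) + 3 + π^2/3 + 4·π^4/5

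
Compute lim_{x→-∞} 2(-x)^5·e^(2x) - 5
The product is a 0·∞ indeterminate form at x → -∞.
Rewrite the product as 2(-x)^5 / e^(-2x) (an ∞/∞ form) and apply L'Hôpital, or use the standard hierarchy e^(2|x|) ≫ |(-x)^5| as x → -∞.
The indeterminate product → 0, so the limit = -5.

Final answer: -5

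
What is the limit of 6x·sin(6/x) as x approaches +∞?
As x → +∞: let u = 6/x → 0⁺; then 6·x·sin(6/x) = 6·6·sin(u)/u → 6·6·1 = 36.
Limit = 36.

Final answer: 36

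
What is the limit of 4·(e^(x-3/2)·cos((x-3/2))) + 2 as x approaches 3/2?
Direct substitution at x = 3/2 gives 6.

Final answer: 6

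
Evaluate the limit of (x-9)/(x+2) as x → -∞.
Evaluate the dominant behaviour as x → -∞; each term tends to a finite value or vanishes.
Limit = 1.

Final answer: 1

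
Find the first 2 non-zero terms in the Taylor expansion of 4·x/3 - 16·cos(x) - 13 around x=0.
4·x/3 - 29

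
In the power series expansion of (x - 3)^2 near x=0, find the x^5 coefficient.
Expand to order 5: (x - 3)^2 = x^2 - 6·x + 9 + O(x^6).
The coefficient of x^5 is 0.

Final answer: 0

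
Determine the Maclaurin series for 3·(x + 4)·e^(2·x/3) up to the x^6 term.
52·x^6/10935 + 46·x^5/1215 + 20·x^4/81 + 34·x^3/27 + 14·x^2/3 + 11·x + 12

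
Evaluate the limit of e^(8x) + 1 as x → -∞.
Evaluate the dominant behaviour as x → -∞; each term tends to a finite value or vanishes.
Limit = 1.

Final answer: 1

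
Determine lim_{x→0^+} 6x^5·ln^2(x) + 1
The product is a 0·∞ indeterminate form at x → 0⁺.
Rewrite the product as 6·ln^2(x) / x^(-5) and apply L'Hôpital, or use the standard hierarchy x^(-5) ≫ |ln x|^2 as x → 0⁺.
The indeterminate product → 0, so the limit = 1.

Final answer: 1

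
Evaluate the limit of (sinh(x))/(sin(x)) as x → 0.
Both numerator and denominator → 0 as x → 0; this is a 0/0 indeterminate form.
Expand each to leading order near x = 0: numerator ~ x, denominator ~ x.
The limit of the ratio is 1.

Final answer: 1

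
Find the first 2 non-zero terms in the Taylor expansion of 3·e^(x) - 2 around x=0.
3·x + 1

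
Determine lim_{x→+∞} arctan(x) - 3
Evaluate the dominant behaviour as x → +∞; each term tends to a finite value or vanishes.
Limit = -3 + π/2.

Final answer: -3 + π/2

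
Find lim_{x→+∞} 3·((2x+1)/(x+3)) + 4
Evaluate the dominant behaviour as x → +∞; each term tends to a finite value or vanishes.
Limit = 10.

Final answer: 10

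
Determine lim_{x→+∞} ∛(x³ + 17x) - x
This is an ∞ − ∞ indeterminate form.
Multiply by (A² + AB + B²)/(A² + AB + B²) where A = ∛(x³+17x), B = x to use A³ − B³ = (A−B)(A²+AB+B²); the x³ terms cancel, leaving (17x)/(A²+AB+B²) with denominator ~ 3x², so the limit is 0.
Limit = 0.

Final answer: 0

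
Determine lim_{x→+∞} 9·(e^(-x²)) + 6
Evaluate the dominant behaviour as x → +∞; each term tends to a finite value or vanishes.
Limit = 6.

Final answer: 6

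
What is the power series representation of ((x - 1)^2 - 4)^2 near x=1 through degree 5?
16 - 8·(x - 1)^2 + (x - 1)^4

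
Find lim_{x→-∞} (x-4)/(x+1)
Evaluate the dominant behaviour as x → -∞; each term tends to a finite value or vanishes.
Limit = 1.

Final answer: 1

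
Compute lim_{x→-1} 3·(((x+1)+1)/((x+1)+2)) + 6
Direct substitution at x = -1 gives 15/2.

Final answer: 15/2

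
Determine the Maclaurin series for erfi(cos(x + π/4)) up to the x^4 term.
-√(2)·x^4·e^(1/2)/(3·√(π)) + √(2)·x^3·e^(1/2)/(3·√(π)) - √(2)·x·e^(1/2)/√(π) + erfi(√(2)/2)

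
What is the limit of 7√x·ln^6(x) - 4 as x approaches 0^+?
The product is a 0·∞ indeterminate form at x → 0⁺.
Rewrite the product as 7·ln^6(x) / x^(-1/2) and apply L'Hôpital, or use the standard hierarchy x^(-1/2) ≫ |ln x|^6 as x → 0⁺.
The indeterminate product → 0, so the limit = -4.

Final answer: -4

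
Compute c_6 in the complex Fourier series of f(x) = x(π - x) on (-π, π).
Compute the real Fourier coefficients first: a_6 = -1/9, b_6 = -π/3.
Then c_6 = (a_6 − i·b_6)/2 = -1/18 + i·π/6.

Final answer: -1/18 + i·π/6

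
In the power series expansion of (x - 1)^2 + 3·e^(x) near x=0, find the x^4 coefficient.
Expand to order 4: (x - 1)^2 + 3·e^(x) = x^4/8 + x^3/2 + 5·x^2/2 + x + 4 + O(x^5).
The coefficient of x^4 is 1/8.

Final answer: 1/8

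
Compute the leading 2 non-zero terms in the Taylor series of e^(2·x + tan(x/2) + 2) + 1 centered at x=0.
5·x·e^(2)/2 + 1 + e^(2)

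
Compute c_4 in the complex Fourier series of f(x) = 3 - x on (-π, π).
Compute the real Fourier coefficients first: a_4 = 0, b_4 = 1/2.
Then c_4 = (a_4 − i·b_4)/2 = -i/4.

Final answer: -i/4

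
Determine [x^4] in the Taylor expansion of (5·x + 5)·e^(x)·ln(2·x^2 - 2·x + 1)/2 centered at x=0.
Expand to order 4: (5·x + 5)·e^(x)·ln(2·x^2 - 2·x + 1)/2 = 25·x^4/3 - 25·x^3/6 - 10·x^2 - 5·x + O(x^5).
The coefficient of x^4 is 25/3.

Final answer: 25/3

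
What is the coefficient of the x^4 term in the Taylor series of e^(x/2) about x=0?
Expand to order 4: e^(x/2) = x^4/384 + x^3/48 + x^2/8 + x/2 + 1 + O(x^5).
The coefficient of x^4 is 1/384.

Final answer: 1/384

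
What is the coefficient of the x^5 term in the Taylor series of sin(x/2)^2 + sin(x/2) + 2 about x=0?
Expand to order 5: sin(x/2)^2 + sin(x/2) + 2 = x^5/3840 - x^4/48 - x^3/48 + x^2/4 + x/2 + 2 + O(x^6).
The coefficient of x^5 is 1/3840.

Final answer: 1/3840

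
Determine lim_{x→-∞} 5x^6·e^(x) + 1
The product is a 0·∞ indeterminate form at x → -∞.
Rewrite the product as 5x^6 / e^(-x) (an ∞/∞ form) and apply L'Hôpital, or use the standard hierarchy e^(|x|) ≫ |x^6| as x → -∞.
The indeterminate product → 0, so the limit = 1.

Final answer: 1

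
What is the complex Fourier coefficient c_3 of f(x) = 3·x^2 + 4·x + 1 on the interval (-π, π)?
Compute the real Fourier coefficients first: a_3 = -4/3, b_3 = 8/3.
Then c_3 = (a_3 − i·b_3)/2 = -2/3 - 4·i/3.

Final answer: -2/3 - 4·i/3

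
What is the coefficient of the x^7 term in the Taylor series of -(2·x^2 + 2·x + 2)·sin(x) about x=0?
Expand to order 7: -(2·x^2 + 2·x + 2)·sin(x) = -41·x^7/2520 - x^6/60 + 19·x^5/60 + x^4/3 - 5·x^3/3 - 2·x^2 - 2·x + O(x^8).
The coefficient of x^7 is -41/2520.

Final answer: -41/2520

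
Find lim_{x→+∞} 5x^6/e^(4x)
This is an ∞/∞ indeterminate form as x → +∞.
The exponential denominator e^(4x) dominates the polynomial numerator (e^x ≫ x^6 as x → ∞), so the quotient → 0.
Limit = 0.

Final answer: 0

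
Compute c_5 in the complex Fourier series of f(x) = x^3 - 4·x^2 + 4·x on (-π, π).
Compute the real Fourier coefficients first: a_5 = 16/25, b_5 = 188/125 + 2·π^2/5.
Then c_5 = (a_5 − i·b_5)/2 = 8/25 - i·π^2/5 - 94·i/125.

Final answer: 8/25 - i·π^2/5 - 94·i/125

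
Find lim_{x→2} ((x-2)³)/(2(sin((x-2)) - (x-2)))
Both numerator and denominator → 0 as x → 2; this is a 0/0 indeterminate form.
Expand each to leading order near x = 2: numerator ~ (x - 2)^3, denominator ~ -(x - 2)^3/3.
The limit of the ratio is -3.

Final answer: -3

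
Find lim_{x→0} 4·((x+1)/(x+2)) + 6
Direct substitution at x = 0 gives 8.

Final answer: 8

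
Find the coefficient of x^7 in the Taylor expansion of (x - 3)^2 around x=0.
Expand to order 7: (x - 3)^2 = x^2 - 6·x + 9 + O(x^8).
The coefficient of x^7 is 0.

Final answer: 0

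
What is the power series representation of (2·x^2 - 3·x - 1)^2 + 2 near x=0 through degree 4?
4·x^4 - 12·x^3 + 5·x^2 + 6·x + 3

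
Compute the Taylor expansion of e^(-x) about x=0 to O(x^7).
x^6/720 - x^5/120 + x^4/24 - x^3/6 + x^2/2 - x + 1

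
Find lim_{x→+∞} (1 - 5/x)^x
As x → +∞: this is the defining limit (1 - 5/x)^x → e^(-5).
Limit = e^(-5).

Final answer: e^(-5)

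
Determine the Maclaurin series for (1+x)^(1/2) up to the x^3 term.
x^3/16 - x^2/8 + x/2 + 1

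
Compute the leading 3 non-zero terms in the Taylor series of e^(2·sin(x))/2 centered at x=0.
x^2 + x + 1/2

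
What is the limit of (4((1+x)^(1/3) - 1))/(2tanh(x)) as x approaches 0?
Both numerator and denominator → 0 as x → 0; this is a 0/0 indeterminate form.
Expand each to leading order near x = 0: numerator ~ 4·x/3, denominator ~ 2·x.
The limit of the ratio is 2/3.

Final answer: 2/3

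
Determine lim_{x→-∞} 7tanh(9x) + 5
Evaluate the dominant behaviour as x → -∞; each term tends to a finite value or vanishes.
Limit = -2.

Final answer: -2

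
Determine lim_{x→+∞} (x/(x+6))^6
As x → +∞: x/(x+6) = 1/(1 + 6/x) → 1, and the 6th power of a limit-1 base also → 1.
Limit = 1.

Final answer: 1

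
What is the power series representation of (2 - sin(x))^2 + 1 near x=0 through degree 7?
x^7/1260 + 2·x^6/45 - x^5/30 - x^4/3 + 2·x^3/3 + x^2 - 4·x + 5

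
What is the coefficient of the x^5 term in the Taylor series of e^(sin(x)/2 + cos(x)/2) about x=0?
Expand to order 5: e^(sin(x)/2 + cos(x)/2) = 137·x^5·e^(1/2)/3840 - 7·x^4·e^(1/2)/384 - 3·x^3·e^(1/2)/16 - x^2·e^(1/2)/8 + x·e^(1/2)/2 + e^(1/2) + O(x^6).
The coefficient of x^5 is 137·e^(1/2)/3840.

Final answer: 137·e^(1/2)/3840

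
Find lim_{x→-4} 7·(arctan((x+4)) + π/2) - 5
Direct substitution at x = -4 gives -5 + 7·π/2.

Final answer: -5 + 7·π/2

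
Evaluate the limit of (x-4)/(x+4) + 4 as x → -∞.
Evaluate the dominant behaviour as x → -∞; each term tends to a finite value or vanishes.
Limit = 5.

Final answer: 5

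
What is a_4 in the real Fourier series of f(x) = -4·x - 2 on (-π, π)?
a_4 = (1/π) ∫_{-π}^{π} f(x)·cos(4x) dx.
Evaluate the integral (use parity and integration by parts as needed): a_4 = 0.

Final answer: 0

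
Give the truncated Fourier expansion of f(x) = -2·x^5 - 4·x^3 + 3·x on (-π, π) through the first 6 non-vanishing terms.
(-426 - 4·π^4 + 72·π^2)·sin(x) + (-6·π^2 + 6 + 2·π^4)·sin(2·x) + (-4·π^4/3 + 146/81 + 8·π^2/27)·sin(3·x) + (-57/32 + 3·π^2/4 + π^4)·sin(4·x) + (-4·π^4/5 - 24·π^2/25 + 894/625)·sin(5·x) + (-94/81 + 26·π^2/27 + 2·π^4/3)·sin(6·x)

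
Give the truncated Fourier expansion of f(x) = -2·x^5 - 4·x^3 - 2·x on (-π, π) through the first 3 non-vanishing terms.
(-436 - 4·π^4 + 72·π^2)·sin(x) + (-6·π^2 + 11 + 2·π^4)·sin(2·x) + (-4·π^4/3 - 124/81 + 8·π^2/27)·sin(3·x)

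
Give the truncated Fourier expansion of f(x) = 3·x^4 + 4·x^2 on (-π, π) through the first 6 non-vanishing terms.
(128 - 24·π^2)·cos(x) + (-5 + 6·π^2)·cos(2·x) - 8·π^2·cos(3·x)/3 + (7/16 + 3·π^2/2)·cos(4·x) + (-24·π^2/25 - 256/625)·cos(5·x) + 4·π^2/3 + 3·π^4/5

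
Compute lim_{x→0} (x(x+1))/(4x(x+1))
Both numerator and denominator → 0 as x → 0; this is a 0/0 indeterminate form.
Expand each to leading order near x = 0: numerator ~ x, denominator ~ 4·x.
The limit of the ratio is 1/4.

Final answer: 1/4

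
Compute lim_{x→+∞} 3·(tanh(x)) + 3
Evaluate the dominant behaviour as x → +∞; each term tends to a finite value or vanishes.
Limit = 6.

Final answer: 6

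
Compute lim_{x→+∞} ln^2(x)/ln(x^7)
This is an ∞/∞ indeterminate form as x → +∞.
Write ln(x^7) = 7·ln(x), reducing the quotient to ln(x)/7 → ∞.
Limit = ∞.

Final answer: ∞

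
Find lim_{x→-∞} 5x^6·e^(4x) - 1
The product is a 0·∞ indeterminate form at x → -∞.
Rewrite the product as 5x^6 / e^(-4x) (an ∞/∞ form) and apply L'Hôpital, or use the standard hierarchy e^(4|x|) ≫ |x^6| as x → -∞.
The indeterminate product → 0, so the limit = -1.

Final answer: -1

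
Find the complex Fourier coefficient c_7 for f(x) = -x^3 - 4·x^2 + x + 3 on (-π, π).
Compute the real Fourier coefficients first: a_7 = 16/49, b_7 = 110/343 - 2·π^2/7.
Then c_7 = (a_7 − i·b_7)/2 = 8/49 - 55·i/343 + i·π^2/7.

Final answer: 8/49 - 55·i/343 + i·π^2/7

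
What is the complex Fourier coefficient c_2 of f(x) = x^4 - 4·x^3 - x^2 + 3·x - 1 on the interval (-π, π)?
Compute the real Fourier coefficients first: a_2 = -4 + 2·π^2, b_2 = -9 + 4·π^2.
Then c_2 = (a_2 − i·b_2)/2 = -2 + π^2 - 2·i·π^2 + 9·i/2.

Final answer: -2 + π^2 - 2·i·π^2 + 9·i/2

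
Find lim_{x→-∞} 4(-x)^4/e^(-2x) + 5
The quotient is an ∞/∞ indeterminate form as x → -∞.
Compare growth rates of the dominant terms (exponentials ≫ polynomials ≫ logarithms), or apply L'Hôpital's rule; the quotient → 0.
Adding the constant: 0 + 5 = 5. Limit = 5.

Final answer: 5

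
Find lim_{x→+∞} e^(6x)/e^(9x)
This is an ∞/∞ indeterminate form as x → +∞.
Rewrite e^(6x)/e^(9x) = e^((6−9)x) = e^(-3x); the exponent coefficient is -3 < 0 so e^(-3x) → 0.
Limit = 0.

Final answer: 0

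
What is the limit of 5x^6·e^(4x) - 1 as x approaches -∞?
The product is a 0·∞ indeterminate form at x → -∞.
Rewrite the product as 5x^6 / e^(-4x) (an ∞/∞ form) and apply L'Hôpital, or use the standard hierarchy e^(4|x|) ≫ |x^6| as x → -∞.
The indeterminate product → 0, so the limit = -1.

Final answer: -1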